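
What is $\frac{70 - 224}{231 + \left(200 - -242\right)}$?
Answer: $- \frac{154}{673} \approx -0.22883$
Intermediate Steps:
$\frac{70 - 224}{231 + \left(200 - -242\right)} = - \frac{154}{231 + \left(200 + 242\right)} = - \frac{154}{231 + 442} = - \frac{154}{673}$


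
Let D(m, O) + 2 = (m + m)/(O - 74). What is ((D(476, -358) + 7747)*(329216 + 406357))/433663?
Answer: 102517054201/7805934 ≈ 13133.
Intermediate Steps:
D(m, O) = -2 + 2*m/(-74 + O) (D(m, O) = -2 + (m + m)/(O - 74) = -2 + (2*m)/(-74 + O) = -2 + 2*m/(-74 + O))
((D(476, -358) + 7747)*(329216 + 406357))/433663 = ((2*(74 + 476 - 1*(-358))/(-74 - 358) + 7747)*(329216 + 406357))/433663 = ((2*(74 + 476 + 358)/(-432) + 7747)*735573)*(1/433663) = ((2*(-1/432)*908 + 7747)*735573)*(1/433663) = ((-227/54 + 7747)*735573)*(1/433663) = ((418111/54)*735573)*(1/433663) = (102517054201/18)*(1/433663) = 102517054201/7805934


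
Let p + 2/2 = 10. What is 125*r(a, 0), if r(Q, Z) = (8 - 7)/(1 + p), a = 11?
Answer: 25/2 ≈ 12.500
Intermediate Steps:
p = 9 (p = -1 + 10 = 9)
r(Q, Z) = ⅒ (r(Q, Z) = (8 - 7)/(1 + 9) = 1/10 = 1*(⅒) = ⅒)
125*r(a, 0) = 125*(⅒) = 25/2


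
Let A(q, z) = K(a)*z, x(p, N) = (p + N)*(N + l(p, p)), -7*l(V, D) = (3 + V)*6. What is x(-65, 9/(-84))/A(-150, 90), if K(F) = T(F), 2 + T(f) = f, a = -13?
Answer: 20053/7840 ≈ 2.5578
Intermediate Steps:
l(V, D) = -18/7 - 6*V/7 (l(V, D) = -(3 + V)*6/7 = -(18 + 6*V)/7 = -18/7 - 6*V/7)
x(p, N) = (N + p)*(-18/7 + N - 6*p/7) (x(p, N) = (p + N)*(N + (-18/7 - 6*p/7)) = (N + p)*(-18/7 + N - 6*p/7))
T(f) = -2 + f
K(F) = -2 + F
A(q, z) = -15*z (A(q, z) = (-2 - 13)*z = -15*z)
x(-65, 9/(-84))/A(-150, 90) = ((9/(-84))² - 162/(7*(-84)) - 18/7*(-65) - 6/7*(-65)² + (⅐)*(9/(-84))*(-65))/((-15*90)) = ((9*(-1/84))² - 162*(-1)/(7*84) + 1170/7 - 6/7*4225 + (⅐)*(9*(-1/84))*(-65))/(-1350) = ((-3/28)² - 18/7*(-3/28) + 1170/7 - 25350/7 + (⅐)*(-3/28)*(-65))*(-1/1350) = (9/784 + 27/98 + 1170/7 - 25350/7 + 195/196)*(-1/1350) = -2707155/784*(-1/1350) = 20053/7840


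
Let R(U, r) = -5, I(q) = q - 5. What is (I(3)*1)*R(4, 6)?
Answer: 10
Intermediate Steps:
I(q) = -5 + q
(I(3)*1)*R(4, 6) = ((-5 + 3)*1)*(-5) = -2*1*(-5) = -2*(-5) = 10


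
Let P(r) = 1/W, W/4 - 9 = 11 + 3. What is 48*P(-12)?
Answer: 12/23 ≈ 0.52174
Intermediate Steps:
W = 92 (W = 36 + 4*(11 + 3) = 36 + 4*14 = 36 + 56 = 92)
P(r) = 1/92
48*P(-12) = 48*(1/92) = 12/23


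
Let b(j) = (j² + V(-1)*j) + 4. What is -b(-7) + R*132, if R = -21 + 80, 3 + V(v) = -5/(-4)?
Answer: 30891/4 ≈ 7722.8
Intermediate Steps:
V(v) = -7/4 (V(v) = -3 - 5/(-4) = -3 - 5*(-¼) = -3 + 5/4 = -7/4)
R = 59
b(j) = 4 + j² - 7*j/4 (b(j) = (j² - 7*j/4) + 4 = 4 + j² - 7*j/4)
-b(-7) + R*132 = -(4 + (-7)² - 7/4*(-7)) + 59*132 = -(4 + 49 + 49/4) + 7788 = -1*261/4 + 7788 = -261/4 + 7788 = 30891/4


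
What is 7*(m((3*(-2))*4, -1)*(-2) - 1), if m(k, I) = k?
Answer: 329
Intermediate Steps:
7*(m((3*(-2))*4, -1)*(-2) - 1) = 7*(((3*(-2))*4)*(-2) - 1) = 7*(-6*4*(-2) - 1) = 7*(-24*(-2) - 1) = 7*(48 - 1) = 7*47 = 329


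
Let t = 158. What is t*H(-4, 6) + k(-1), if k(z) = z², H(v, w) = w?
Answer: 949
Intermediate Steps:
t*H(-4, 6) + k(-1) = 158*6 + (-1)² = 948 + 1 = 949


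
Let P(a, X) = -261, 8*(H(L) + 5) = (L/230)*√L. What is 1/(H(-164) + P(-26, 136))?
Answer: -14071400/3743061321 + 9430*I*√41/3743061321 ≈ -0.0037593 + 1.6132e-5*I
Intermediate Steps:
H(L) = -5 + L^(3/2)/1840 (H(L) = -5 + ((L/230)*√L)/8 = -5 + (L^(3/2)/230)/8 = -5 + L^(3/2)/1840)
1/(H(-164) + P(-26, 136)) = 1/((-5 + (-164)^(3/2)/1840) - 261) = 1/((-5 + (-328*I*√41)/1840) - 261) = 1/((-5 - 41*I*√41/230) - 261) = 1/(-266 - 41*I*√41/230)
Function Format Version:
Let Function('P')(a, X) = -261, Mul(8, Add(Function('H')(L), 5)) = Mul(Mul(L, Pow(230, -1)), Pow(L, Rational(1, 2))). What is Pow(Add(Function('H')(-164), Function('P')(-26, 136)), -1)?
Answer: Add(Rational(-14071400, 3743061321), Mul(Rational(9430, 3743061321), I, Pow(41, Rational(1, 2)))) ≈ Add(-0.0037593, Mul(1.6132e-5, I))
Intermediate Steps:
Function('H')(L) = Add(-5, Mul(Rational(1, 1840), Pow(L, Rational(3, 2)))) (Function('H')(L) = Add(-5, Mul(Rational(1, 8), Mul(Mul(L, Pow(230, -1)), Pow(L, Rational(1, 2))))) = Add(-5, Mul(Rational(1, 8), Mul(Mul(L, Rational(1, 230)), Pow(L, Rational(1, 2))))) = Add(-5, Mul(Rational(1, 8), Mul(Mul(Rational(1, 230), L), Pow(L, Rational(1, 2))))) = Add(-5, Mul(Rational(1, 8), Mul(Rational(1, 230), Pow(L, Rational(3, 2))))) = Add(-5, Mul(Rational(1, 1840), Pow(L, Rational(3, 2)))))
Pow(Add(Function('H')(-164), Function('P')(-26, 136)), -1) = Pow(Add(Add(-5, Mul(Rational(1, 1840), Pow(-164, Rational(3, 2)))), -261), -1) = Pow(Add(Add(-5, Mul(Rational(1, 1840), Mul(-328, I, Pow(41, Rational(1, 2))))), -261), -1) = Pow(Add(Add(-5, Mul(Rational(-41, 230), I, Pow(41, Rational(1, 2)))), -261), -1) = Pow(Add(-266, Mul(Rational(-41, 230), I, Pow(41, Rational(1, 2)))), -1)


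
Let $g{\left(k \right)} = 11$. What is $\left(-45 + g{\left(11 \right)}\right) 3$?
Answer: $-102$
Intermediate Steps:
$\left(-45 + g{\left(11 \right)}\right) 3 = \left(-45 + 11\right) 3 = \left(-34\right) 3 = -102$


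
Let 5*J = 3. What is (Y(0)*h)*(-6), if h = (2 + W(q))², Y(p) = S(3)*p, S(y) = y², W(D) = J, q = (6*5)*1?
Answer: 0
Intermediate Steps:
J = ⅗ (J = (⅕)*3 = ⅗ ≈ 0.60000)
q = 30 (q = 30*1 = 30)
W(D) = ⅗
Y(p) = 9*p (Y(p) = 3²*p = 9*p)
h = 169/25 (h = (2 + ⅗)² = (13/5)² = 169/25 ≈ 6.7600)
(Y(0)*h)*(-6) = ((9*0)*(169/25))*(-6) = (0*(169/25))*(-6) = 0*(-6) = 0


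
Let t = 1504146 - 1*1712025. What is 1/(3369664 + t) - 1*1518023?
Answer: -4799662351054/3161785 ≈ -1.5180e+6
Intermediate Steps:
t = -207879 (t = 1504146 - 1712025 = -207879)
1/(3369664 + t) - 1*1518023 = 1/(3369664 - 207879) - 1*1518023 = 1/3161785 - 1518023 = -4799662351054/3161785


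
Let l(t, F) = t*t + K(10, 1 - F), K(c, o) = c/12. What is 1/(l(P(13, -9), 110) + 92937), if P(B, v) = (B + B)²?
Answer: 6/3299483 ≈ 1.8185e-6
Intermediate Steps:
P(B, v) = 4*B² (P(B, v) = (2*B)² = 4*B²)
K(c, o) = c/12 (K(c, o) = c*(1/12) = c/12)
l(t, F) = ⅚ + t² (l(t, F) = t*t + (1/12)*10 = t² + ⅚ = ⅚ + t²)
1/(l(P(13, -9), 110) + 92937) = 1/((⅚ + (4*13²)²) + 92937) = 1/((⅚ + (4*169)²) + 92937) = 1/((⅚ + 676²) + 92937) = 1/((⅚ + 456976) + 92937) = 1/(2741861/6 + 92937) = 1/(3299483/6) = 6/3299483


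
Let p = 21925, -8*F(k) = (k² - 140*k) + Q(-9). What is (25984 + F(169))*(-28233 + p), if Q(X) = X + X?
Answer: -320113653/2 ≈ -1.6006e+8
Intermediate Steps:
Q(X) = 2*X
F(k) = 9/4 - k²/8 + 35*k/2 (F(k) = -((k² - 140*k) + 2*(-9))/8 = -((k² - 140*k) - 18)/8 = -(-18 + k² - 140*k)/8 = 9/4 - k²/8 + 35*k/2)
(25984 + F(169))*(-28233 + p) = (25984 + (9/4 - ⅛*169² + (35/2)*169))*(-28233 + 21925) = (25984 + (9/4 - ⅛*28561 + 5915/2))*(-6308) = (25984 + (9/4 - 28561/8 + 5915/2))*(-6308) = (25984 - 4883/8)*(-6308) = (202989/8)*(-6308) = -320113653/2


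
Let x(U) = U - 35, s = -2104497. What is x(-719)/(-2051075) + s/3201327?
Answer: -36872370801/56121040825 ≈ -0.65701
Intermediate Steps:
x(U) = -35 + U
x(-719)/(-2051075) + s/3201327 = (-35 - 719)/(-2051075) - 2104497/3201327 = -754*(-1/2051075) - 2104497*1/3201327 = 58/157775 - 233833/355703 = -36872370801/56121040825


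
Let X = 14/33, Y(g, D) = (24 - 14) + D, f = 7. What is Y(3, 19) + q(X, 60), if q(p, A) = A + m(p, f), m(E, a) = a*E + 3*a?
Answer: 3728/33 ≈ 112.97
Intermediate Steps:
Y(g, D) = 10 + D
m(E, a) = 3*a + E*a (m(E, a) = E*a + 3*a = 3*a + E*a)
X = 14/33 (X = 14*(1/33) = 14/33 ≈ 0.42424)
q(p, A) = 21 + A + 7*p (q(p, A) = A + 7*(3 + p) = A + (21 + 7*p) = 21 + A + 7*p)
Y(3, 19) + q(X, 60) = (10 + 19) + (21 + 60 + 7*(14/33)) = 29 + (21 + 60 + 98/33) = 29 + 2771/33 = 3728/33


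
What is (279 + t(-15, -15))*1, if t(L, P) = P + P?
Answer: 249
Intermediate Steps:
t(L, P) = 2*P
(279 + t(-15, -15))*1 = (279 + 2*(-15))*1 = (279 - 30)*1 = 249*1 = 249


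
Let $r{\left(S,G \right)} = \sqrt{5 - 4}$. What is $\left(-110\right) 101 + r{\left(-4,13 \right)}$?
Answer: $-11109$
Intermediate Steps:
$r{\left(S,G \right)} = 1$ ($r{\left(S,G \right)} = \sqrt{1} = 1$)
$\left(-110\right) 101 + r{\left(-4,13 \right)} = \left(-110\right) 101 + 1 = -11110 + 1 = -11109$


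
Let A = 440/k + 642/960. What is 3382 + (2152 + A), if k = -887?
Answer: 785409789/141920 ≈ 5534.2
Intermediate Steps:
A = 24509/141920 (A = 440/(-887) + 642/960 = 440*(-1/887) + 642*(1/960) = -440/887 + 107/160 = 24509/141920 ≈ 0.17270)
3382 + (2152 + A) = 3382 + (2152 + 24509/141920) = 3382 + 305436349/141920 = 785409789/141920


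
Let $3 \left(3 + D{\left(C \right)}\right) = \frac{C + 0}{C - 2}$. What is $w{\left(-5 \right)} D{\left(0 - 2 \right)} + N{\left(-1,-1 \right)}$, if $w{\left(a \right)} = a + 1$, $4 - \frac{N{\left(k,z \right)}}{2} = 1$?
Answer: $\frac{52}{3} \approx 17.333$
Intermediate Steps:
$N{\left(k,z \right)} = 6$ ($N{\left(k,z \right)} = 8 - 2 = 6$)
$w{\left(a \right)} = 1 + a$
$D{\left(C \right)} = -3 + \frac{C}{3 \left(-2 + C\right)}$ ($D{\left(C \right)} = -3 + \frac{\left(C + 0\right) \frac{1}{C - 2}}{3} = -3 + \frac{C \frac{1}{-2 + C}}{3} = -3 + \frac{C}{3 \left(-2 + C\right)}$)
$w{\left(-5 \right)} D{\left(0 - 2 \right)} + N{\left(-1,-1 \right)} = \left(1 - 5\right) \frac{2 \left(9 - 4 \left(0 - 2\right)\right)}{3 \left(-2 + \left(0 - 2\right)\right)} + 6 = - 4 \frac{2 \left(9 - -8\right)}{3 \left(-2 - 2\right)} + 6 = - 4 \frac{2 \left(9 + 8\right)}{3 \left(-4\right)} + 6 = - 4 \cdot \frac{2}{3} \left(- \frac{1}{4}\right) 17 + 6 = \left(-4\right) \left(- \frac{17}{6}\right) + 6 = \frac{34}{3} + 6 = \frac{52}{3}$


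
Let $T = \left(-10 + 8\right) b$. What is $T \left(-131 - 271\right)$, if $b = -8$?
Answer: $-6432$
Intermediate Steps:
$T = 16$ ($T = \left(-10 + 8\right) \left(-8\right) = \left(-2\right) \left(-8\right) = 16$)
$T \left(-131 - 271\right) = 16 \left(-131 - 271\right) = 16 \left(-402\right) = -6432$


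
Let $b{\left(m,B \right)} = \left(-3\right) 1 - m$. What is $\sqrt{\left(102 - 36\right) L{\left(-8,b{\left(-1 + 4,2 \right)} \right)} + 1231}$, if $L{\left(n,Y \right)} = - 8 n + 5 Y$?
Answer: $5 \sqrt{139} \approx 58.949$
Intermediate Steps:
$b{\left(m,B \right)} = -3 - m$
$\sqrt{\left(102 - 36\right) L{\left(-8,b{\left(-1 + 4,2 \right)} \right)} + 1231} = \sqrt{\left(102 - 36\right) \left(\left(-8\right) \left(-8\right) + 5 \left(-3 - \left(-1 + 4\right)\right)\right) + 1231} = \sqrt{66 \left(64 + 5 \left(-3 - 3\right)\right) + 1231} = \sqrt{66 \left(64 + 5 \left(-6\right)\right) + 1231} = \sqrt{66 \left(64 - 30\right) + 1231} = \sqrt{66 \cdot 34 + 1231} = \sqrt{2244 + 1231} = \sqrt{3475} = 5 \sqrt{139}$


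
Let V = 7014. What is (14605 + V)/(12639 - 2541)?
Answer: 21619/10098 ≈ 2.1409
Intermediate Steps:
(14605 + V)/(12639 - 2541) = (14605 + 7014)/(12639 - 2541) = 21619/10098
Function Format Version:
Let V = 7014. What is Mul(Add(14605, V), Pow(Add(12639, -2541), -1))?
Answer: Rational(21619, 10098) ≈ 2.1409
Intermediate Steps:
Mul(Add(14605, V), Pow(Add(12639, -2541), -1)) = Mul(Add(14605, 7014), Pow(Add(12639, -2541), -1)) = Mul(21619, Pow(10098, -1)) = Mul(21619, Rational(1, 10098)) = Rational(21619, 10098)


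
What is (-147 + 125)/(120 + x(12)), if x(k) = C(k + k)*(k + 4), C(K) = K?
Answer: -11/252 ≈ -0.043651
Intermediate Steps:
x(k) = 2*k*(4 + k) (x(k) = (k + k)*(k + 4) = (2*k)*(4 + k) = 2*k*(4 + k))
(-147 + 125)/(120 + x(12)) = (-147 + 125)/(120 + 2*12*(4 + 12)) = -22/(120 + 2*12*16) = -22/(120 + 384) = -22/504 = -22*1/504 = -11/252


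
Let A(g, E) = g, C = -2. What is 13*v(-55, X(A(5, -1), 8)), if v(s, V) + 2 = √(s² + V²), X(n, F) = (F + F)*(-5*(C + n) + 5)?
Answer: -26 + 65*√1145 ≈ 2173.5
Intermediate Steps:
X(n, F) = 2*F*(15 - 5*n) (X(n, F) = (F + F)*(-5*(-2 + n) + 5) = (2*F)*((10 - 5*n) + 5) = (2*F)*(15 - 5*n) = 2*F*(15 - 5*n))
v(s, V) = -2 + √(V² + s²) (v(s, V) = -2 + √(s² + V²) = -2 + √(V² + s²))
13*v(-55, X(A(5, -1), 8)) = 13*(-2 + √((10*8*(3 - 1*5))² + (-55)²)) = 13*(-2 + √((10*8*(3 - 5))² + 3025)) = 13*(-2 + √((10*8*(-2))² + 3025)) = 13*(-2 + √((-160)² + 3025)) = 13*(-2 + √(25600 + 3025)) = 13*(-2 + √28625) = 13*(-2 + 5*√1145) = -26 + 65*√1145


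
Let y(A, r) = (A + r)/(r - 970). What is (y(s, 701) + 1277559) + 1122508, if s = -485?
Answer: 645617807/269 ≈ 2.4001e+6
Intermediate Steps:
y(A, r) = (A + r)/(-970 + r)
(y(s, 701) + 1277559) + 1122508 = ((-485 + 701)/(-970 + 701) + 1277559) + 1122508 = (216/(-269) + 1277559) + 1122508 = (-1/269*216 + 1277559) + 1122508 = (-216/269 + 1277559) + 1122508 = 343663155/269 + 1122508 = 645617807/269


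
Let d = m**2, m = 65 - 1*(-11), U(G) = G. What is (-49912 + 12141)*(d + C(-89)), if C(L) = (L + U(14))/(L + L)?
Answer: -38836255513/178 ≈ -2.1818e+8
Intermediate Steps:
m = 76 (m = 65 + 11 = 76)
C(L) = (14 + L)/(2*L) (C(L) = (L + 14)/(L + L) = (14 + L)/((2*L)) = (14 + L)*(1/(2*L)) = (14 + L)/(2*L))
d = 5776 (d = 76**2 = 5776)
(-49912 + 12141)*(d + C(-89)) = (-49912 + 12141)*(5776 + (1/2)*(14 - 89)/(-89)) = -37771*(5776 + (1/2)*(-1/89)*(-75)) = -37771*(5776 + 75/178) = -37771*1028203/178 = -38836255513/178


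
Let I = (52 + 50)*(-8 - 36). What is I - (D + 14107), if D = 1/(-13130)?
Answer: -244152349/13130 ≈ -18595.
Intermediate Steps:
D = -1/13130 ≈ -7.6161e-5
I = -4488 (I = 102*(-44) = -4488)
I - (D + 14107) = -4488 - (-1/13130 + 14107) = -4488 - 1*185224909/13130 = -4488 - 185224909/13130 = -244152349/13130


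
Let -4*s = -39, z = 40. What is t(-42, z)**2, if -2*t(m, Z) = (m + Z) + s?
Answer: 961/64 ≈ 15.016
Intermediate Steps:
s = 39/4 (s = -1/4*(-39) = 39/4 ≈ 9.7500)
t(m, Z) = -39/8 - Z/2 - m/2 (t(m, Z) = -((m + Z) + 39/4)/2 = -((Z + m) + 39/4)/2 = -(39/4 + Z + m)/2 = -39/8 - Z/2 - m/2)
t(-42, z)**2 = (-39/8 - 1/2*40 - 1/2*(-42))**2 = (-39/8 - 20 + 21)**2 = (-31/8)**2 = 961/64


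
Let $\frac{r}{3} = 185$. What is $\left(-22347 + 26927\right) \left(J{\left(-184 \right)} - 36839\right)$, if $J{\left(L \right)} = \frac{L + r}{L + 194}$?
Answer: $-168552702$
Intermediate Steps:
$r = 555$ ($r = 3 \cdot 185 = 555$)
$J{\left(L \right)} = \frac{555 + L}{194 + L}$ ($J{\left(L \right)} = \frac{L + 555}{L + 194} = \frac{555 + L}{194 + L}$)
$\left(-22347 + 26927\right) \left(J{\left(-184 \right)} - 36839\right) = \left(-22347 + 26927\right) \left(\frac{555 - 184}{194 - 184} - 36839\right) = 4580 \left(\frac{1}{10} \cdot 371 - 36839\right) = 4580 \left(\frac{371}{10} - 36839\right) = 4580 \left(- \frac{368019}{10}\right) = -168552702$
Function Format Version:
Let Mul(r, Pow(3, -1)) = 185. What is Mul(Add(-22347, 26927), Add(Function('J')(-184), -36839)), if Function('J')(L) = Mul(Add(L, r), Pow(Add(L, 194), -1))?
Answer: -168552702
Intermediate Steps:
r = 555 (r = Mul(3, 185) = 555)
Function('J')(L) = Mul(Pow(Add(194, L), -1), Add(555, L)) (Function('J')(L) = Mul(Add(L, 555), Pow(Add(L, 194), -1)) = Mul(Add(555, L), Pow(Add(194, L), -1)) = Mul(Pow(Add(194, L), -1), Add(555, L)))
Mul(Add(-22347, 26927), Add(Function('J')(-184), -36839)) = Mul(Add(-22347, 26927), Add(Mul(Pow(Add(194, -184), -1), Add(555, -184)), -36839)) = Mul(4580, Add(Mul(Pow(10, -1), 371), -36839)) = Mul(4580, Add(Mul(Rational(1, 10), 371), -36839)) = Mul(4580, Add(Rational(371, 10), -36839)) = Mul(4580, Rational(-368019, 10)) = -168552702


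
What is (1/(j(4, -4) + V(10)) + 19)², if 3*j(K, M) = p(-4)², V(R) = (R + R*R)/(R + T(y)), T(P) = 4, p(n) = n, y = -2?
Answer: 27920656/76729 ≈ 363.89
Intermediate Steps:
V(R) = (R + R²)/(4 + R) (V(R) = (R + R*R)/(R + 4) = (R + R²)/(4 + R))
j(K, M) = 16/3 (j(K, M) = (⅓)*(-4)² = (⅓)*16 = 16/3)
(1/(j(4, -4) + V(10)) + 19)² = (1/(16/3 + 10*(1 + 10)/(4 + 10)) + 19)² = (1/(16/3 + 10*11/14) + 19)² = (1/(16/3 + 10*(1/14)*11) + 19)² = (1/(16/3 + 55/7) + 19)² = (1/(277/21) + 19)² = (21/277 + 19)² = (5284/277)² = 27920656/76729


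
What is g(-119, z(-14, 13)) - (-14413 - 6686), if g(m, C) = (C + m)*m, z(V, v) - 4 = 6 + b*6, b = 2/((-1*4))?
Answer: 34427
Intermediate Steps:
b = -1/2 (b = 2/(-4) = 2*(-1/4) = -1/2 ≈ -0.50000)
z(V, v) = 7 (z(V, v) = 4 + (6 - 1/2*6) = 4 + (6 - 3) = 4 + 3 = 7)
g(m, C) = m*(C + m)
g(-119, z(-14, 13)) - (-14413 - 6686) = -119*(7 - 119) - (-14413 - 6686) = -119*(-112) - 1*(-21099) = 13328 + 21099 = 34427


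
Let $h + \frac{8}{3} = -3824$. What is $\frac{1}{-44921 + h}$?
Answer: $- \frac{3}{146243} \approx -2.0514 \cdot 10^{-5}$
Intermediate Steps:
$h = - \frac{11480}{3}$ ($h = - \frac{8}{3} - 3824 = - \frac{11480}{3} \approx -3826.7$)
$\frac{1}{-44921 + h} = \frac{1}{-44921 - \frac{11480}{3}} = \frac{1}{- \frac{146243}{3}} = - \frac{3}{146243}$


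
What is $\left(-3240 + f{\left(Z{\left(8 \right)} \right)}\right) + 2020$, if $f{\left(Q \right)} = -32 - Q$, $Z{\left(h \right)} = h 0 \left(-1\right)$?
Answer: $-1252$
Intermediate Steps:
$Z{\left(h \right)} = 0$ ($Z{\left(h \right)} = 0 \left(-1\right) = 0$)
$\left(-3240 + f{\left(Z{\left(8 \right)} \right)}\right) + 2020 = \left(-3240 - 32\right) + 2020 = -3272 + 2020 = -1252$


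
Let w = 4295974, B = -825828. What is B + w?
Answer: 3470146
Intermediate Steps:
B + w = -825828 + 4295974 = 3470146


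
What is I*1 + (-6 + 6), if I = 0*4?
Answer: 0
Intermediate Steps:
I = 0
I*1 + (-6 + 6) = 0*1 + (-6 + 6) = 0 + 0 = 0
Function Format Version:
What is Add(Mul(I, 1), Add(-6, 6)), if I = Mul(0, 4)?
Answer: 0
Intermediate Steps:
I = 0
Add(Mul(I, 1), Add(-6, 6)) = Add(Mul(0, 1), Add(-6, 6)) = Add(0, 0) = 0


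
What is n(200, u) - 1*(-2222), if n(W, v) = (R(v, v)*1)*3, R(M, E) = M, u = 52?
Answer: 2378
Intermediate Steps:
n(W, v) = 3*v (n(W, v) = (v*1)*3 = v*3 = 3*v)
n(200, u) - 1*(-2222) = 3*52 - 1*(-2222) = 156 + 2222 = 2378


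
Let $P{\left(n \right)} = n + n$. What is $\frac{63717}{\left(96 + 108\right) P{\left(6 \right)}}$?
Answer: $\frac{21239}{816} \approx 26.028$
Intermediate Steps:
$P{\left(n \right)} = 2 n$
$\frac{63717}{\left(96 + 108\right) P{\left(6 \right)}} = \frac{63717}{\left(96 + 108\right) 2 \cdot 6} = \frac{63717}{204 \cdot 12} = \frac{63717}{2448} = 63717 \cdot \frac{1}{2448} = \frac{21239}{816}$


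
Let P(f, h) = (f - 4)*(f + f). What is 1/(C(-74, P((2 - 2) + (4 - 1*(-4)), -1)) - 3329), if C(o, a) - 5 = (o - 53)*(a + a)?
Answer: -1/19580 ≈ -5.1073e-5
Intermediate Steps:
P(f, h) = 2*f*(-4 + f) (P(f, h) = (-4 + f)*(2*f) = 2*f*(-4 + f))
C(o, a) = 5 + 2*a*(-53 + o) (C(o, a) = 5 + (o - 53)*(a + a) = 5 + (-53 + o)*(2*a) = 5 + 2*a*(-53 + o))
1/(C(-74, P((2 - 2) + (4 - 1*(-4)), -1)) - 3329) = 1/((5 - 212*((2 - 2) + (4 - 1*(-4)))*(-4 + ((2 - 2) + (4 - 1*(-4)))) + 2*(2*((2 - 2) + (4 - 1*(-4)))*(-4 + ((2 - 2) + (4 - 1*(-4)))))*(-74)) - 3329) = 1/((5 - 212*(0 + (4 + 4))*(-4 + (0 + (4 + 4))) + 2*(2*(0 + (4 + 4))*(-4 + (0 + (4 + 4))))*(-74)) - 3329) = 1/((5 - 212*(0 + 8)*(-4 + (0 + 8)) + 2*(2*(0 + 8)*(-4 + (0 + 8)))*(-74)) - 3329) = 1/((5 - 212*8*(-4 + 8) + 2*(2*8*(-4 + 8))*(-74)) - 3329) = 1/((5 - 212*8*4 + 2*(2*8*4)*(-74)) - 3329) = 1/((5 - 106*64 + 2*64*(-74)) - 3329) = 1/((5 - 6784 - 9472) - 3329) = 1/(-16251 - 3329) = 1/(-19580) = -1/19580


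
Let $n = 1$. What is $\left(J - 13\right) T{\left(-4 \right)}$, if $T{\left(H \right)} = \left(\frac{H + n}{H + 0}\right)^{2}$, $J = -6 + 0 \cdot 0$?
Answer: $- \frac{171}{16} \approx -10.688$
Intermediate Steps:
$J = -6$ ($J = -6 + 0 = -6$)
$T{\left(H \right)} = \frac{\left(1 + H\right)^{2}}{H^{2}}$ ($T{\left(H \right)} = \left(\frac{H + 1}{H + 0}\right)^{2} = \left(\frac{1 + H}{H}\right)^{2} = \frac{\left(1 + H\right)^{2}}{H^{2}}$)
$\left(J - 13\right) T{\left(-4 \right)} = \left(-6 - 13\right) \frac{\left(1 - 4\right)^{2}}{16} = - 19 \frac{\left(-3\right)^{2}}{16} = - 19 \cdot \frac{1}{16} \cdot 9 = \left(-19\right) \frac{9}{16} = - \frac{171}{16}$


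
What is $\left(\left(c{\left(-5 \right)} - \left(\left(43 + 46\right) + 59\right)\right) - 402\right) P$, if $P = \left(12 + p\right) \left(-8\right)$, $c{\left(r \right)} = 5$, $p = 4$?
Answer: $69760$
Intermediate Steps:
$P = -128$ ($P = \left(12 + 4\right) \left(-8\right) = 16 \left(-8\right) = -128$)
$\left(\left(c{\left(-5 \right)} - \left(\left(43 + 46\right) + 59\right)\right) - 402\right) P = \left(\left(5 - \left(\left(43 + 46\right) + 59\right)\right) - 402\right) \left(-128\right) = \left(\left(5 - \left(89 + 59\right)\right) - 402\right) \left(-128\right) = \left(\left(5 - 148\right) - 402\right) \left(-128\right) = \left(-143 - 402\right) \left(-128\right) = \left(-545\right) \left(-128\right) = 69760$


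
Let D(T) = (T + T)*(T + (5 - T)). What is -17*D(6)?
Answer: -1020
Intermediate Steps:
D(T) = 10*T (D(T) = (2*T)*5 = 10*T)
-17*D(6) = -170*6 = -17*60 = -1020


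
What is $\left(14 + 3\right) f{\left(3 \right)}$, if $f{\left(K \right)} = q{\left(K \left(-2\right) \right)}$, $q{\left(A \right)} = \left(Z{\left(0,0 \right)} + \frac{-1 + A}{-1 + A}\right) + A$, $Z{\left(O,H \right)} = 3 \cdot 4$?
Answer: $119$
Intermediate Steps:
$Z{\left(O,H \right)} = 12$
$q{\left(A \right)} = 13 + A$ ($q{\left(A \right)} = \left(12 + \frac{-1 + A}{-1 + A}\right) + A = \left(12 + 1\right) + A = 13 + A$)
$f{\left(K \right)} = 13 - 2 K$ ($f{\left(K \right)} = 13 + K \left(-2\right) = 13 - 2 K$)
$\left(14 + 3\right) f{\left(3 \right)} = \left(14 + 3\right) \left(13 - 6\right) = 17 \left(13 - 6\right) = 17 \cdot 7 = 119$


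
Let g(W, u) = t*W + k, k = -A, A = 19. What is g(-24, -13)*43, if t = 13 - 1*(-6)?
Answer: -20425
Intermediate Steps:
t = 19 (t = 13 + 6 = 19)
k = -19 (k = -1*19 = -19)
g(W, u) = -19 + 19*W (g(W, u) = 19*W - 19 = -19 + 19*W)
g(-24, -13)*43 = (-19 + 19*(-24))*43 = (-19 - 456)*43 = -475*43 = -20425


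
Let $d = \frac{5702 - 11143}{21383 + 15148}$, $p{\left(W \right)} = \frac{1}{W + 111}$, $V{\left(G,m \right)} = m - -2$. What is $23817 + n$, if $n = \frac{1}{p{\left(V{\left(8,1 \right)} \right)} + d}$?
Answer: $\frac{4632947499}{194581} \approx 23810.0$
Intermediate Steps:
$V{\left(G,m \right)} = 2 + m$ ($V{\left(G,m \right)} = m + 2 = 2 + m$)
$p{\left(W \right)} = \frac{1}{111 + W}$
$d = - \frac{5441}{36531} \approx -0.14894$
$n = - \frac{1388178}{194581}$ ($n = \frac{1}{\frac{1}{111 + \left(2 + 1\right)} - \frac{5441}{36531}} = \frac{1}{\frac{1}{111 + 3} - \frac{5441}{36531}} = \frac{1}{\frac{1}{114} - \frac{5441}{36531}} = \frac{1}{- \frac{194581}{1388178}} = - \frac{1388178}{194581} \approx -7.1342$)
$23817 + n = 23817 - \frac{1388178}{194581} = \frac{4632947499}{194581}$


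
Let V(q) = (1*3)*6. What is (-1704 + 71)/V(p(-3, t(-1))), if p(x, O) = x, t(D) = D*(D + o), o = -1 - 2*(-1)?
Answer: -1633/18 ≈ -90.722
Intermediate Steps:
o = 1 (o = -1 + 2 = 1)
t(D) = D*(1 + D) (t(D) = D*(D + 1) = D*(1 + D))
V(q) = 18 (V(q) = 3*6 = 18)
(-1704 + 71)/V(p(-3, t(-1))) = (-1704 + 71)/18 = -1633*1/18 = -1633/18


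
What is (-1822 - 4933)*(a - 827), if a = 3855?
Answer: -20454140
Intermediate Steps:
(-1822 - 4933)*(a - 827) = (-1822 - 4933)*(3855 - 827) = -6755*3028 = -20454140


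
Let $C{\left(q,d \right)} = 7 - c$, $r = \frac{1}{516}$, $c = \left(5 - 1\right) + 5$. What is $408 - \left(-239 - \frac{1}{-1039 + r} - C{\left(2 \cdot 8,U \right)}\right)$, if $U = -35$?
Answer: $\frac{345798819}{536123} \approx 645.0$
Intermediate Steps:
$c = 9$ ($c = 4 + 5 = 9$)
$r = \frac{1}{516} \approx 0.001938$
$C{\left(q,d \right)} = -2$ ($C{\left(q,d \right)} = 7 - 9 = -2$)
$408 - \left(-239 - \frac{1}{-1039 + r} - C{\left(2 \cdot 8,U \right)}\right) = 408 - \left(-237 - \frac{1}{-1039 + \frac{1}{516}}\right) = 408 + \left(\left(-2 + \frac{1}{- \frac{536123}{516}}\right) + 239\right) = 408 + \left(\left(-2 - \frac{516}{536123}\right) + 239\right) = 408 + \left(- \frac{1072762}{536123} + 239\right) = 408 + \frac{127060635}{536123} = \frac{345798819}{536123}$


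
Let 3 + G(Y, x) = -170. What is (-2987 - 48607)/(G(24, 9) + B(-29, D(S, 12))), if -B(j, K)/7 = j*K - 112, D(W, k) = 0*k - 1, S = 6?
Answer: -8599/68 ≈ -126.46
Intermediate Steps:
G(Y, x) = -173 (G(Y, x) = -3 - 170 = -173)
D(W, k) = -1 (D(W, k) = 0 - 1 = -1)
B(j, K) = 784 - 7*K*j (B(j, K) = -7*(j*K - 112) = -7*(K*j - 112) = -7*(-112 + K*j) = 784 - 7*K*j)
(-2987 - 48607)/(G(24, 9) + B(-29, D(S, 12))) = (-2987 - 48607)/(-173 + (784 - 7*(-1)*(-29))) = -51594/(-173 + (784 - 203)) = -51594/(-173 + 581) = -51594/408 = -51594*1/408 = -8599/68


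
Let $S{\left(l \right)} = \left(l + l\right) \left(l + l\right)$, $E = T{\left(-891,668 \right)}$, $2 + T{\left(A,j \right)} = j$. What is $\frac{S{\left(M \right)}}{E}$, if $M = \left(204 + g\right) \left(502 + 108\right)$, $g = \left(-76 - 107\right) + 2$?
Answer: $\frac{393681800}{333} \approx 1.1822 \cdot 10^{6}$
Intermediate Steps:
$g = -181$ ($g = -183 + 2 = -181$)
$T{\left(A,j \right)} = -2 + j$
$M = 14030$ ($M = \left(204 - 181\right) \left(502 + 108\right) = 23 \cdot 610 = 14030$)
$E = 666$ ($E = -2 + 668 = 666$)
$S{\left(l \right)} = 4 l^{2}$ ($S{\left(l \right)} = 2 l 2 l = 4 l^{2}$)
$\frac{S{\left(M \right)}}{E} = \frac{4 \cdot 14030^{2}}{666} = 4 \cdot 196840900 \cdot \frac{1}{666} = 787363600 \cdot \frac{1}{666} = \frac{393681800}{333}$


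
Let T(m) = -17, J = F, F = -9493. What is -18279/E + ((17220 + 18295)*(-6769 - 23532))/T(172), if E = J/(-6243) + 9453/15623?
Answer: 223079578939742243/3524511706 ≈ 6.3294e+7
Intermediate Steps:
J = -9493
E = 207324218/97534389 (E = -9493/(-6243) + 9453/15623 = -9493*(-1/6243) + 9453*(1/15623) = 9493/6243 + 9453/15623 = 207324218/97534389 ≈ 2.1257)
-18279/E + ((17220 + 18295)*(-6769 - 23532))/T(172) = -18279/207324218/97534389 + ((17220 + 18295)*(-6769 - 23532))/(-17) = -18279*97534389/207324218 + (35515*(-30301))*(-1/17) = -1782831096531/207324218 - 1076140015*(-1/17) = -1782831096531/207324218 + 1076140015/17 = 223079578939742243/3524511706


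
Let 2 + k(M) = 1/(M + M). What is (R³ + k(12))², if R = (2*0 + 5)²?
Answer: 140589752209/576 ≈ 2.4408e+8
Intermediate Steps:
k(M) = -2 + 1/(2*M) (k(M) = -2 + 1/(M + M) = -2 + 1/(2*M))
R = 25 (R = (0 + 5)² = 5² = 25)
(R³ + k(12))² = (25³ + (-2 + (½)/12))² = (15625 + (-2 + (½)*(1/12)))² = (15625 + (-2 + 1/24))² = (15625 - 47/24)² = (374953/24)² = 140589752209/576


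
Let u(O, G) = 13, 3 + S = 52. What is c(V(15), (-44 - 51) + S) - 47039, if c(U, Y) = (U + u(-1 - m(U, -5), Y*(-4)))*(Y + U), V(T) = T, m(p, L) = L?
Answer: -47907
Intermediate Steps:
S = 49 (S = -3 + 52 = 49)
c(U, Y) = (13 + U)*(U + Y) (c(U, Y) = (U + 13)*(Y + U) = (13 + U)*(U + Y))
c(V(15), (-44 - 51) + S) - 47039 = (15² + 13*15 + 13*((-44 - 51) + 49) + 15*((-44 - 51) + 49)) - 47039 = (225 + 195 + 13*(-95 + 49) + 15*(-95 + 49)) - 47039 = (225 + 195 + 13*(-46) + 15*(-46)) - 47039 = (225 + 195 - 598 - 690) - 47039 = -868 - 47039 = -47907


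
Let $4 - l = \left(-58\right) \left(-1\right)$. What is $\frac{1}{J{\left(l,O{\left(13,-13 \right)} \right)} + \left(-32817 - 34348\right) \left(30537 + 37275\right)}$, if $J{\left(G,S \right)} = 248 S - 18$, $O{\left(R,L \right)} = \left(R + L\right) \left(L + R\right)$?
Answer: $- \frac{1}{4554592998} \approx -2.1956 \cdot 10^{-10}$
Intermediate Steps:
$O{\left(R,L \right)} = \left(L + R\right)^{2}$ ($O{\left(R,L \right)} = \left(L + R\right) \left(L + R\right) = \left(L + R\right)^{2}$)
$l = -54$ ($l = 4 - \left(-58\right) \left(-1\right) = 4 - 58 = -54$)
$J{\left(G,S \right)} = -18 + 248 S$
$\frac{1}{J{\left(l,O{\left(13,-13 \right)} \right)} + \left(-32817 - 34348\right) \left(30537 + 37275\right)} = \frac{1}{\left(-18 + 248 \left(-13 + 13\right)^{2}\right) + \left(-32817 - 34348\right) \left(30537 + 37275\right)} = \frac{1}{\left(-18 + 248 \cdot 0^{2}\right) - 4554592980} = \frac{1}{\left(-18 + 248 \cdot 0\right) - 4554592980} = \frac{1}{\left(-18 + 0\right) - 4554592980} = \frac{1}{-18 - 4554592980} = \frac{1}{-4554592998} = - \frac{1}{4554592998}$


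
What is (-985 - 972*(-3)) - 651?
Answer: 1280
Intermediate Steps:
(-985 - 972*(-3)) - 651 = (-985 + 2916) - 651 = 1931 - 651 = 1280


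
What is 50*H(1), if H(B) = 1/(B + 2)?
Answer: 50/3 ≈ 16.667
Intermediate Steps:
H(B) = 1/(2 + B)
50*H(1) = 50/(2 + 1) = 50/3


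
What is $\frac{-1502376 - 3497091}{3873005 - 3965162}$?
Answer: $\frac{1666489}{30719} \approx 54.249$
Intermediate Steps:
$\frac{-1502376 - 3497091}{3873005 - 3965162} = - \frac{4999467}{-92157} = \left(-4999467\right) \left(- \frac{1}{92157}\right) = \frac{1666489}{30719}$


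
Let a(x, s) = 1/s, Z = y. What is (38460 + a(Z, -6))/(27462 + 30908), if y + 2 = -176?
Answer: 230759/350220 ≈ 0.65890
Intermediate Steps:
y = -178 (y = -2 - 176 = -178)
Z = -178
(38460 + a(Z, -6))/(27462 + 30908) = (38460 + 1/(-6))/(27462 + 30908) = (38460 - 1/6)/58370 = (230759/6)*(1/58370) = 230759/350220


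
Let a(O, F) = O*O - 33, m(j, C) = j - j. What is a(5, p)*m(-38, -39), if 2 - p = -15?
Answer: 0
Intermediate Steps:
p = 17 (p = 2 - 1*(-15) = 2 + 15 = 17)
m(j, C) = 0
a(O, F) = -33 + O**2 (a(O, F) = O**2 - 33 = -33 + O**2)
a(5, p)*m(-38, -39) = (-33 + 5**2)*0 = (-33 + 25)*0 = -8*0 = 0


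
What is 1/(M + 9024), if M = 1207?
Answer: 1/10231 ≈ 9.7742e-5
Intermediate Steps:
1/(M + 9024) = 1/(1207 + 9024) = 1/10231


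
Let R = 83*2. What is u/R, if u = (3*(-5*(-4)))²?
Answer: 1800/83 ≈ 21.687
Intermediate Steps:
R = 166
u = 3600 (u = (3*20)² = 60² = 3600)
u/R = 3600/166 = 3600*(1/166) = 1800/83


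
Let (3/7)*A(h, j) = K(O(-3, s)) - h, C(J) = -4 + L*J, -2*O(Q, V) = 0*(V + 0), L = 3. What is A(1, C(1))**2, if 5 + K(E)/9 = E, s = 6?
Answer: 103684/9 ≈ 11520.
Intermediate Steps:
O(Q, V) = 0 (O(Q, V) = -0*(V + 0) = -0*V = -1/2*0 = 0)
K(E) = -45 + 9*E
C(J) = -4 + 3*J
A(h, j) = -105 - 7*h/3 (A(h, j) = 7*((-45 + 9*0) - h)/3 = 7*((-45 + 0) - h)/3 = 7*(-45 - h)/3 = -105 - 7*h/3)
A(1, C(1))**2 = (-105 - 7/3*1)**2 = (-105 - 7/3)**2 = (-322/3)**2 = 103684/9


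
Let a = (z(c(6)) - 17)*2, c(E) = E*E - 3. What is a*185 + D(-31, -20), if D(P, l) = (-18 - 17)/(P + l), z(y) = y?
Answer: 301955/51 ≈ 5920.7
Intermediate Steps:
c(E) = -3 + E² (c(E) = E² - 3 = -3 + E²)
D(P, l) = -35/(P + l)
a = 32 (a = ((-3 + 6²) - 17)*2 = ((-3 + 36) - 17)*2 = (33 - 17)*2 = 16*2 = 32)
a*185 + D(-31, -20) = 32*185 - 35/(-31 - 20) = 5920 - 35/(-51) = 5920 - 35*(-1/51) = 5920 + 35/51 = 301955/51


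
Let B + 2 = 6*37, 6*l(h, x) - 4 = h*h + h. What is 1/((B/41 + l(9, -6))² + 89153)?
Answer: 15129/1355488306 ≈ 1.1161e-5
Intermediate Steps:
l(h, x) = ⅔ + h/6 + h²/6 (l(h, x) = ⅔ + (h*h + h)/6 = ⅔ + (h² + h)/6 = ⅔ + (h + h²)/6 = ⅔ + (h/6 + h²/6) = ⅔ + h/6 + h²/6)
B = 220 (B = -2 + 6*37 = -2 + 222 = 220)
1/((B/41 + l(9, -6))² + 89153) = 1/((220/41 + (⅔ + (⅙)*9 + (⅙)*9²))² + 89153) = 1/((220*(1/41) + (⅔ + 3/2 + (⅙)*81))² + 89153) = 1/((220/41 + (⅔ + 3/2 + 27/2))² + 89153) = 1/((220/41 + 47/3)² + 89153) = 1/((2587/123)² + 89153) = 1/(6692569/15129 + 89153) = 1/(1355488306/15129) = 15129/1355488306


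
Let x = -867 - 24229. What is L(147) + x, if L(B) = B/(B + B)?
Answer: -50191/2 ≈ -25096.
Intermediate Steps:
x = -25096
L(B) = 1/2 (L(B) = B/((2*B)) = B*(1/(2*B)) = 1/2)
L(147) + x = 1/2 - 25096 = -50191/2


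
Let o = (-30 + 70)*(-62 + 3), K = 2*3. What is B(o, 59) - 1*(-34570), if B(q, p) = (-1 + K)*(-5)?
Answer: 34545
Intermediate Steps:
K = 6
o = -2360 (o = 40*(-59) = -2360)
B(q, p) = -25 (B(q, p) = (-1 + 6)*(-5) = 5*(-5) = -25)
B(o, 59) - 1*(-34570) = -25 - 1*(-34570) = -25 + 34570 = 34545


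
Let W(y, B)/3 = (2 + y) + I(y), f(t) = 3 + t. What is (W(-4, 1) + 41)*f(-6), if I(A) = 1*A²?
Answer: -249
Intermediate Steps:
I(A) = A²
W(y, B) = 6 + 3*y + 3*y² (W(y, B) = 3*((2 + y) + y²) = 3*(2 + y + y²) = 6 + 3*y + 3*y²)
(W(-4, 1) + 41)*f(-6) = ((6 + 3*(-4) + 3*(-4)²) + 41)*(3 - 6) = ((6 - 12 + 3*16) + 41)*(-3) = ((6 - 12 + 48) + 41)*(-3) = (42 + 41)*(-3) = 83*(-3) = -249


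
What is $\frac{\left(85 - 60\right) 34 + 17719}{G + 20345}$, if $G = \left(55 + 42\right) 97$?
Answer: $\frac{18569}{29754} \approx 0.62408$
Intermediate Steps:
$G = 9409$ ($G = 97 \cdot 97 = 9409$)
$\frac{\left(85 - 60\right) 34 + 17719}{G + 20345} = \frac{\left(85 - 60\right) 34 + 17719}{9409 + 20345} = \frac{25 \cdot 34 + 17719}{29754} = \left(850 + 17719\right) \frac{1}{29754} = 18569 \cdot \frac{1}{29754} = \frac{18569}{29754}$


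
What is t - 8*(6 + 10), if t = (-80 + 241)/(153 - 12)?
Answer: -17887/141 ≈ -126.86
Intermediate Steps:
t = 161/141 ≈ 1.1418
t - 8*(6 + 10) = 161/141 - 8*(6 + 10) = 161/141 - 8*16 = 161/141 - 128 = -17887/141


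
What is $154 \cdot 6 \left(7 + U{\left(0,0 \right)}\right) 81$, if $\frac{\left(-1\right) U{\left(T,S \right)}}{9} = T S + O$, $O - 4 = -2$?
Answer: $-823284$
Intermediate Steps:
$O = 2$ ($O = 4 - 2 = 2$)
$U{\left(T,S \right)} = -18 - 9 S T$ ($U{\left(T,S \right)} = - 9 \left(T S + 2\right) = - 9 \left(S T + 2\right) = - 9 \left(2 + S T\right) = -18 - 9 S T$)
$154 \cdot 6 \left(7 + U{\left(0,0 \right)}\right) 81 = 154 \cdot 6 \left(7 - \left(18 + 0 \cdot 0\right)\right) 81 = 154 \cdot 6 \left(7 + \left(-18 + 0\right)\right) 81 = 154 \cdot 6 \left(7 - 18\right) 81 = 154 \cdot 6 \left(-11\right) 81 = 154 \left(-66\right) 81 = \left(-10164\right) 81 = -823284$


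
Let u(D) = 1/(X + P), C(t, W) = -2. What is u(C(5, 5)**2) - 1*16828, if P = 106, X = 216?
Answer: -5418615/322 ≈ -16828.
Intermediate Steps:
u(D) = 1/322 (u(D) = 1/(216 + 106) = 1/322)
u(C(5, 5)**2) - 1*16828 = 1/322 - 1*16828 = 1/322 - 16828 = -5418615/322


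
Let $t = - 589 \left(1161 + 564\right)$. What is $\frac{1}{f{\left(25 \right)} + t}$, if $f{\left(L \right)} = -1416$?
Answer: $- \frac{1}{1017441} \approx -9.8286 \cdot 10^{-7}$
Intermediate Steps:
$t = -1016025$ ($t = \left(-589\right) 1725 = -1016025$)
$\frac{1}{f{\left(25 \right)} + t} = \frac{1}{-1416 - 1016025} = \frac{1}{-1017441} = - \frac{1}{1017441}$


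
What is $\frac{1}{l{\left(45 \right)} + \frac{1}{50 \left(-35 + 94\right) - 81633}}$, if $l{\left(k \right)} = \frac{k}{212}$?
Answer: $\frac{16680796}{3540523} \approx 4.7114$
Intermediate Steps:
$l{\left(k \right)} = \frac{k}{212}$ ($l{\left(k \right)} = k \frac{1}{212} = \frac{k}{212}$)
$\frac{1}{l{\left(45 \right)} + \frac{1}{50 \left(-35 + 94\right) - 81633}} = \frac{1}{\frac{1}{212} \cdot 45 + \frac{1}{50 \left(-35 + 94\right) - 81633}} = \frac{1}{\frac{45}{212} + \frac{1}{50 \cdot 59 - 81633}} = \frac{1}{\frac{45}{212} + \frac{1}{2950 - 81633}} = \frac{1}{\frac{45}{212} + \frac{1}{-78683}} = \frac{1}{\frac{45}{212} - \frac{1}{78683}} = \frac{1}{\frac{3540523}{16680796}} = \frac{16680796}{3540523}$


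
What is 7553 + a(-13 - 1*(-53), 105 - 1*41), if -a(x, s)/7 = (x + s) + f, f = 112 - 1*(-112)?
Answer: 5257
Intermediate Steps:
f = 224 (f = 112 + 112 = 224)
a(x, s) = -1568 - 7*s - 7*x (a(x, s) = -7*((x + s) + 224) = -7*((s + x) + 224) = -7*(224 + s + x) = -1568 - 7*s - 7*x)
7553 + a(-13 - 1*(-53), 105 - 1*41) = 7553 + (-1568 - 7*(105 - 1*41) - 7*(-13 - 1*(-53))) = 7553 + (-1568 - 7*(105 - 41) - 7*(-13 + 53)) = 7553 + (-1568 - 7*64 - 7*40) = 7553 + (-1568 - 448 - 280) = 7553 - 2296 = 5257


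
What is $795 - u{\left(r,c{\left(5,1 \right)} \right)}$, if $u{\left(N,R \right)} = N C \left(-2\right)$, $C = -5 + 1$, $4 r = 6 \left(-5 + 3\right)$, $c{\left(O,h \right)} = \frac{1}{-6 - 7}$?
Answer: $819$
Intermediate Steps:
$c{\left(O,h \right)} = - \frac{1}{13}$ ($c{\left(O,h \right)} = \frac{1}{-13} = - \frac{1}{13}$)
$r = -3$ ($r = \frac{6 \left(-5 + 3\right)}{4} = \frac{6 \left(-2\right)}{4} = \frac{1}{4} \left(-12\right) = -3$)
$C = -4$
$u{\left(N,R \right)} = 8 N$ ($u{\left(N,R \right)} = N \left(-4\right) \left(-2\right) = - 4 N \left(-2\right) = 8 N$)
$795 - u{\left(r,c{\left(5,1 \right)} \right)} = 795 - 8 \left(-3\right) = 795 - -24 = 795 + 24 = 819$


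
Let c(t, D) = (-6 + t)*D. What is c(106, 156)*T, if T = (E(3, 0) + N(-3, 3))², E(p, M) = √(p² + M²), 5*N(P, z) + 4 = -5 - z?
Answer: 5616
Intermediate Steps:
N(P, z) = -9/5 - z/5 (N(P, z) = -⅘ + (-5 - z)/5 = -⅘ + (-1 - z/5) = -9/5 - z/5)
E(p, M) = √(M² + p²)
c(t, D) = D*(-6 + t)
T = 9/25 (T = (√(0² + 3²) + (-9/5 - ⅕*3))² = (√(0 + 9) + (-9/5 - ⅗))² = (√9 - 12/5)² = (3 - 12/5)² = (⅗)² = 9/25 ≈ 0.36000)
c(106, 156)*T = (156*(-6 + 106))*(9/25) = (156*100)*(9/25) = 15600*(9/25) = 5616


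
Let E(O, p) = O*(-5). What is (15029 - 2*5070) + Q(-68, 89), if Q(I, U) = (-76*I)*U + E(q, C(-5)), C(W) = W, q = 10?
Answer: 464791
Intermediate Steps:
E(O, p) = -5*O
Q(I, U) = -50 - 76*I*U (Q(I, U) = (-76*I)*U - 5*10 = -76*I*U - 50 = -50 - 76*I*U)
(15029 - 2*5070) + Q(-68, 89) = (15029 - 2*5070) + (-50 - 76*(-68)*89) = (15029 - 10140) + (-50 + 459952) = 4889 + 459902 = 464791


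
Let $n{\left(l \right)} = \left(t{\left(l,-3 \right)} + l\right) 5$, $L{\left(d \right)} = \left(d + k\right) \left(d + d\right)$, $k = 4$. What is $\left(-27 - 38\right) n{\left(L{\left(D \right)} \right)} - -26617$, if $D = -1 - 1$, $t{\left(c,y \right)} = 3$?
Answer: $28242$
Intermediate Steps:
$D = -2$
$L{\left(d \right)} = 2 d \left(4 + d\right)$ ($L{\left(d \right)} = \left(d + 4\right) \left(d + d\right) = \left(4 + d\right) 2 d = 2 d \left(4 + d\right)$)
$n{\left(l \right)} = 15 + 5 l$ ($n{\left(l \right)} = \left(3 + l\right) 5 = 15 + 5 l$)
$\left(-27 - 38\right) n{\left(L{\left(D \right)} \right)} - -26617 = \left(-27 - 38\right) \left(15 + 5 \cdot 2 \left(-2\right) \left(4 - 2\right)\right) - -26617 = - 65 \left(15 + 5 \cdot 2 \left(-2\right) 2\right) + 26617 = - 65 \left(15 + 5 \left(-8\right)\right) + 26617 = - 65 \left(15 - 40\right) + 26617 = \left(-65\right) \left(-25\right) + 26617 = 1625 + 26617 = 28242$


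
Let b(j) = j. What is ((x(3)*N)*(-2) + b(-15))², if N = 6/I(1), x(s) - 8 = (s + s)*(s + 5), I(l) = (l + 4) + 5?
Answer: 168921/25 ≈ 6756.8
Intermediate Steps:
I(l) = 9 + l (I(l) = (4 + l) + 5 = 9 + l)
x(s) = 8 + 2*s*(5 + s) (x(s) = 8 + (s + s)*(s + 5) = 8 + (2*s)*(5 + s) = 8 + 2*s*(5 + s))
N = ⅗ (N = 6/(9 + 1) = 6/10 = 6*(⅒) = ⅗ ≈ 0.60000)
((x(3)*N)*(-2) + b(-15))² = (((8 + 2*3² + 10*3)*(⅗))*(-2) - 15)² = (((8 + 2*9 + 30)*(⅗))*(-2) - 15)² = (((8 + 18 + 30)*(⅗))*(-2) - 15)² = ((56*(⅗))*(-2) - 15)² = ((168/5)*(-2) - 15)² = (-336/5 - 15)² = (-411/5)² = 168921/25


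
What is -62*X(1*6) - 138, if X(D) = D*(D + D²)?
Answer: -15762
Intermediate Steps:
-62*X(1*6) - 138 = -62*(1*6)²*(1 + 1*6) - 138 = -62*6²*(1 + 6) - 138 = -2232*7 - 138 = -62*252 - 138 = -15624 - 138 = -15762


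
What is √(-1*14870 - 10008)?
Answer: I*√24878 ≈ 157.73*I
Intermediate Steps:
√(-1*14870 - 10008) = √(-14870 - 10008) = √(-24878) = I*√24878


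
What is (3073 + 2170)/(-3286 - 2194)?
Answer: -5243/5480 ≈ -0.95675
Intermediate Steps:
(3073 + 2170)/(-3286 - 2194) = 5243/(-5480) = 5243*(-1/5480) = -5243/5480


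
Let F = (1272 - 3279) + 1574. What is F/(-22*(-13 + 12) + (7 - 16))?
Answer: -433/13 ≈ -33.308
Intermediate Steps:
F = -433 (F = -2007 + 1574 = -433)
F/(-22*(-13 + 12) + (7 - 16)) = -433/(-22*(-13 + 12) + (7 - 16)) = -433/(-22*(-1) - 9) = -433/(22 - 9) = -433/13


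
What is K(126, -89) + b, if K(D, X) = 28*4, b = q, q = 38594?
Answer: 38706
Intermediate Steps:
b = 38594
K(D, X) = 112
K(126, -89) + b = 112 + 38594 = 38706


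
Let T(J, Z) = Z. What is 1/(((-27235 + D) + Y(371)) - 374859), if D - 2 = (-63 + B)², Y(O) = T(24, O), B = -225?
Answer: -1/318777 ≈ -3.1370e-6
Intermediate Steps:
Y(O) = O
D = 82946 (D = 2 + (-63 - 225)² = 2 + (-288)² = 2 + 82944 = 82946)
1/(((-27235 + D) + Y(371)) - 374859) = 1/(((-27235 + 82946) + 371) - 374859) = 1/((55711 + 371) - 374859) = 1/(56082 - 374859) = 1/(-318777) = -1/318777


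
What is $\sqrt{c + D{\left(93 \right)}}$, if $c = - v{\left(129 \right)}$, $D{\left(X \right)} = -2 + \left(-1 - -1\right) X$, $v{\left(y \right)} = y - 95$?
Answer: $6 i \approx 6.0 i$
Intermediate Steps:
$v{\left(y \right)} = -95 + y$
$D{\left(X \right)} = -2$ ($D{\left(X \right)} = -2 + \left(-1 + 1\right) X = -2 + 0 X = -2 + 0 = -2$)
$c = -34$ ($c = - (-95 + 129) = \left(-1\right) 34 = -34$)
$\sqrt{c + D{\left(93 \right)}} = \sqrt{-34 - 2} = \sqrt{-36} = 6 i$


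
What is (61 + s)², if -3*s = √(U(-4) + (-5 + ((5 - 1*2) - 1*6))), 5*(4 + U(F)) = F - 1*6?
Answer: (183 - I*√14)²/9 ≈ 3719.4 - 152.16*I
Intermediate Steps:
U(F) = -26/5 + F/5 (U(F) = -4 + (F - 1*6)/5 = -4 + (F - 6)/5 = -4 + (-6 + F)/5 = -4 + (-6/5 + F/5) = -26/5 + F/5)
s = -I*√14/3 (s = -√((-26/5 + (⅕)*(-4)) + (-5 + ((5 - 1*2) - 1*6)))/3 = -√((-26/5 - ⅘) + (-5 + ((5 - 2) - 6)))/3 = -√(-6 + (-5 + (3 - 6)))/3 = -√(-6 + (-5 - 3))/3 = -√(-6 - 8)/3 = -I*√14/3 ≈ -1.2472*I)
(61 + s)² = (61 - I*√14/3)²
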